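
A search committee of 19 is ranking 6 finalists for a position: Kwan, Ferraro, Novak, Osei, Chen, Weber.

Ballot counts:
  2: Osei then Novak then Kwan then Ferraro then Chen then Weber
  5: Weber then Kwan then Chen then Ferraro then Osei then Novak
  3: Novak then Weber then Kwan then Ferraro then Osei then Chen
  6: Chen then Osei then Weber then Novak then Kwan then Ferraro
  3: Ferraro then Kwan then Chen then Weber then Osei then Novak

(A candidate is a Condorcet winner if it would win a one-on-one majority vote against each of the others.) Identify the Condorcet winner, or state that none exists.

none

Check each pair by majority over 19 ballots:
Kwan vs Ferraro: 16 to 3, Kwan.
Kwan vs Novak: 5+3 = 8 for Kwan, 11 for Novak — Novak by 11–8.
Kwan vs Osei: 11 to 8, Kwan.
Kwan vs Chen: 2+5+3+3 = 13 for Kwan, 6 for Chen — Kwan by 13–6.
Kwan vs Weber: 2+3 = 5 for Kwan, 14 for Weber — Weber by 14–5.
Ferraro vs Novak: Ferraro preferred on 5+3 = 8 ballots; Novak wins 11–8.
Ferraro vs Osei: 11 to 8, Ferraro.
Ferraro vs Chen: 2+3+3 = 8 for Ferraro, 11 for Chen — Chen by 11–8.
Ferraro vs Weber: 2+3 = 5 for Ferraro, 14 for Weber — Weber by 14–5.
Novak vs Osei: 3 for Novak, 16 for Osei — Osei by 16–3.
Novak vs Chen: 2+3 = 5 for Novak, 14 for Chen — Chen by 14–5.
Novak vs Weber: Novak preferred on 2+3 = 5 ballots; Weber wins 14–5.
Osei vs Chen: 5 to 14, Chen.
Osei vs Weber: Osei preferred on 2+6 = 8 ballots; Weber wins 11–8.
Chen vs Weber: Chen is ranked higher on 2+6+3 = 11 ballots, Weber on 8. Chen wins 11–8.
Each candidate drops at least one matchup (Kwan loses to Novak; Ferraro loses to Kwan; Novak loses to Osei; Osei loses to Kwan; Chen loses to Kwan; Weber loses to Chen); the cycle Kwan > Osei > Novak > Kwan rules out a Condorcet winner.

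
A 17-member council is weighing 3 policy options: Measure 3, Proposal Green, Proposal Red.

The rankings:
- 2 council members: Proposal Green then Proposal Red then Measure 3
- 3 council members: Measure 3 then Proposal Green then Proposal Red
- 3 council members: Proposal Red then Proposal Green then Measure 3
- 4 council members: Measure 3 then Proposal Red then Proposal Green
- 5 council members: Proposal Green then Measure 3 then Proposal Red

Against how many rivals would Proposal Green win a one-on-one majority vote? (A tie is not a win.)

2

Proposal Green against each rival (17 council members):
Proposal Green–Measure 3: Proposal Green 10–7.
Proposal Green vs Proposal Red: Proposal Green is ranked higher on 2+3+5 = 10 ballots, Proposal Red on 7. Proposal Green wins 10–7.
Proposal Green beats Measure 3, Proposal Red — 2 pairwise wins.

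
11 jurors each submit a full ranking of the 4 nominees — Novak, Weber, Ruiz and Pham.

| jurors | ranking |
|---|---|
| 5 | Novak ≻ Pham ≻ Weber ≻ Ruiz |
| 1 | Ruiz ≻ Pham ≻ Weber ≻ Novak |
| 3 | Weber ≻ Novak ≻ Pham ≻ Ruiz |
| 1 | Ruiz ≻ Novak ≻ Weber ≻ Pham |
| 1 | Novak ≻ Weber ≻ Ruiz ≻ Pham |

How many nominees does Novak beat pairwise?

Novak against each rival (11 jurors):
Novak vs Weber: 7 to 4, Novak.
Novak vs Ruiz: 9 to 2, Novak.
Novak vs Pham: 5+3+1+1 = 10 for Novak, 1 for Pham — Novak by 10–1.
Novak beats Weber, Ruiz, Pham — 3 pairwise wins.

3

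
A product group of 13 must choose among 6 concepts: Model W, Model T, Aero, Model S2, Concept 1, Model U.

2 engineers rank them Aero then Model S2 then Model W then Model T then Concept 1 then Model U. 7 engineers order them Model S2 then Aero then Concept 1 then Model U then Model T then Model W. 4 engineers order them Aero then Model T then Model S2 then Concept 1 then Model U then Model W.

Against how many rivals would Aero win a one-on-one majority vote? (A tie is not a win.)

Aero against each rival (13 engineers):
Aero–Model W: Aero 13–0.
Aero vs Model T: Aero, 13–0.
Aero vs Model S2: 6 to 7, Model S2.
Aero vs Concept 1: Aero, 13–0.
Aero vs Model U: 13 to 0, Aero.
Aero beats Model W, Model T, Concept 1, Model U; loses to Model S2 — 4 pairwise wins.

4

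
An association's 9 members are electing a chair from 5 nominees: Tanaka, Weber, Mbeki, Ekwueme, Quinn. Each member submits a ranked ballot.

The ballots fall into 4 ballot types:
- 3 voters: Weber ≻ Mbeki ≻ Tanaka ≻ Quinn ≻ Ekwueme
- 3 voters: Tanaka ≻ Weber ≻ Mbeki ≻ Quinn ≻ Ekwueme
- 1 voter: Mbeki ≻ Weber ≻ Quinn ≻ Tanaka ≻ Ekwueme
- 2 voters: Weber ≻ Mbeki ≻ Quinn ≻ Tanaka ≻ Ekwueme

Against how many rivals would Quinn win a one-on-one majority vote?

Quinn against each rival (9 voters):
Quinn vs Tanaka: Quinn preferred on 1+2 = 3 ballots; Tanaka wins 6–3.
Quinn vs Weber: Weber wins 9–0.
Quinn vs Mbeki: Mbeki wins 9–0.
Quinn–Ekwueme: Quinn 9–0.
Quinn beats Ekwueme; loses to Tanaka, Weber, Mbeki — 1 pairwise win.

1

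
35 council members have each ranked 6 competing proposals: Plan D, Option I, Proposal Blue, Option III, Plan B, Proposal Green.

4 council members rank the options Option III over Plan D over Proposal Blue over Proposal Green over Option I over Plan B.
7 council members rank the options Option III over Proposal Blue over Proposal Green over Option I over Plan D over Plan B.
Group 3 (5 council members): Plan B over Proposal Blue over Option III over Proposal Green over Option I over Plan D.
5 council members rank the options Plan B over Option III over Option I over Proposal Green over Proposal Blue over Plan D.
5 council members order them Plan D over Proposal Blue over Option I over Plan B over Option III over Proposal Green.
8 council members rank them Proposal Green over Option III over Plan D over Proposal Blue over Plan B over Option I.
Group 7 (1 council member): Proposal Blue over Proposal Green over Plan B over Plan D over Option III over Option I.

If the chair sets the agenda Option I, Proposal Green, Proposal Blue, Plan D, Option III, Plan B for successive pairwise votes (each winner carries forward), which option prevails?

Round 1: Option I vs Proposal Green — 10–25, Proposal Green advances.
Round 2: Proposal Green vs Proposal Blue — 13–22, Proposal Blue advances.
Round 3: Proposal Blue vs Plan D — 18–17, Proposal Blue advances.
Round 4: Proposal Blue vs Option III — 11–24, Option III advances.
Round 5: Option III vs Plan B — 19–16, Option III advances.
Option III survives the agenda.

Option III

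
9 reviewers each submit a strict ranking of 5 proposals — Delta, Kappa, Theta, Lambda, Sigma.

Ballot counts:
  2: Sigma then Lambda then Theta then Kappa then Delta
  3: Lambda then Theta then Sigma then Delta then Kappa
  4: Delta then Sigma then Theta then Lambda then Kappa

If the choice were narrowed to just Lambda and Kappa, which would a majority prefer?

Lambda

Ballots ranking Lambda above Kappa: 2 + 3 + 4 = 9.
Ballots ranking Kappa above Lambda: 9 − 9 = 0.
Lambda wins the head-to-head 9–0.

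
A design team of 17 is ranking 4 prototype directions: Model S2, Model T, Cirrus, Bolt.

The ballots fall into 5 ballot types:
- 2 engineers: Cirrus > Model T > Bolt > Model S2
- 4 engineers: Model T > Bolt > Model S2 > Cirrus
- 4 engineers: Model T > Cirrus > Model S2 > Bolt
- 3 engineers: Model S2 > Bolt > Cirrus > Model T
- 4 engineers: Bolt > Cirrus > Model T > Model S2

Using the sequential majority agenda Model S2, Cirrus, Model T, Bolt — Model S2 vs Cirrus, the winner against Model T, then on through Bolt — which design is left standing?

Round 1: Model S2 vs Cirrus — 7–10, Cirrus advances.
Round 2: Cirrus vs Model T — 9–8, Cirrus advances.
Round 3: Cirrus vs Bolt — 6–11, Bolt advances.
The agenda winner is Bolt.

Bolt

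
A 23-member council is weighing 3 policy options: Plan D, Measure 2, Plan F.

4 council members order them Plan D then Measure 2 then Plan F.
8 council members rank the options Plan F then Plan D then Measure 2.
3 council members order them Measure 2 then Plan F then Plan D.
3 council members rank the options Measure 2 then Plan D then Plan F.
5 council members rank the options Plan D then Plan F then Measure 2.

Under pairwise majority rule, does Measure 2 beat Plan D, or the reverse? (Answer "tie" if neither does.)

Plan D

Ballots ranking Measure 2 above Plan D: 3 + 3 = 6.
Ballots ranking Plan D above Measure 2: 23 − 6 = 17.
Plan D wins the head-to-head 17–6.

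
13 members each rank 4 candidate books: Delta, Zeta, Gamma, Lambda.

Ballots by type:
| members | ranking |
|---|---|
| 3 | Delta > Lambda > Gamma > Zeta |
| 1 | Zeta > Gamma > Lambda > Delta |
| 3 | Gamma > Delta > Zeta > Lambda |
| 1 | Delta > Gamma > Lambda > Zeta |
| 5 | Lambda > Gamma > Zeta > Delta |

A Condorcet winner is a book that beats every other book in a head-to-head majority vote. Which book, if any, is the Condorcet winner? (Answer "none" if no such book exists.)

none

Pairwise majorities:
Delta vs Zeta: Delta preferred on 3+3+1 = 7 ballots; Delta wins 7–6.
Delta vs Gamma: Delta preferred on 3+1 = 4 ballots; Gamma wins 9–4.
Delta vs Lambda: 7 to 6, Delta.
Zeta vs Gamma: 1 to 12, Gamma.
Zeta vs Lambda: 1+3 = 4 for Zeta, 9 for Lambda — Lambda by 9–4.
Gamma vs Lambda: Gamma preferred on 1+3+1 = 5 ballots; Lambda wins 8–5.
Each book drops at least one matchup (Delta loses to Gamma; Zeta loses to Delta; Gamma loses to Lambda; Lambda loses to Delta); the cycle Delta > Lambda > Gamma > Delta rules out a Condorcet winner.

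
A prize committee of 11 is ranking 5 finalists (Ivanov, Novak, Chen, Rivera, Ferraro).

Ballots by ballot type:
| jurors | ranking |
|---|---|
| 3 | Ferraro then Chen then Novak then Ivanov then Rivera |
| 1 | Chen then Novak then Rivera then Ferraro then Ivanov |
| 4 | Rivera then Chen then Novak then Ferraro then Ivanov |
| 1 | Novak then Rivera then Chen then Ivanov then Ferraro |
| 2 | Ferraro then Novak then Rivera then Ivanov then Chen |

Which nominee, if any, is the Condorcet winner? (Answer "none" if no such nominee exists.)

none

Pairwise majorities:
Ivanov–Novak: Novak 11–0.
Ivanov vs Chen: Chen wins 9–2.
Ivanov vs Rivera: Rivera, 8–3.
Ivanov vs Ferraro: Ferraro, 10–1.
Novak vs Chen: Chen, 8–3.
Novak vs Rivera: Novak, 7–4.
Novak vs Ferraro: Novak wins 6–5.
Chen–Rivera: Rivera 7–4.
Chen vs Ferraro: Chen wins 6–5.
Rivera vs Ferraro: Rivera wins 6–5.
Every nominee loses at least once (Ivanov loses to Novak; Novak loses to Chen; Chen loses to Rivera; Rivera loses to Novak; Ferraro loses to Novak). The majority relation contains the cycle Novak beats Rivera beats Chen beats Novak, so there is no Condorcet winner.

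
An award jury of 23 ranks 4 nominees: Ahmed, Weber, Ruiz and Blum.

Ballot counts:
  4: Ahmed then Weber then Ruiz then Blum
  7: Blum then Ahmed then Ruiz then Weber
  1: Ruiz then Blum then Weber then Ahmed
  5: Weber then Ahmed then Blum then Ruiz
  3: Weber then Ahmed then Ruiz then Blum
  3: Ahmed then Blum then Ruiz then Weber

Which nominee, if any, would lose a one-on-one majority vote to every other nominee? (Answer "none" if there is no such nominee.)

Pairwise majorities:
Ahmed vs Weber: Ahmed preferred on 4+7+3 = 14 ballots; Ahmed wins 14–9.
Ahmed vs Ruiz: 22 to 1, Ahmed.
Ahmed vs Blum: 4+5+3+3 = 15 for Ahmed, 8 for Blum — Ahmed by 15–8.
Weber vs Ruiz: Weber is ranked higher on 4+5+3 = 12 ballots, Ruiz on 11. Weber wins 12–11.
Weber–Blum: Weber 12–11.
Ruiz vs Blum: Ruiz preferred on 4+1+3 = 8 ballots; Blum wins 15–8.
Ruiz is beaten in every head-to-head and is the Condorcet loser.

Ruiz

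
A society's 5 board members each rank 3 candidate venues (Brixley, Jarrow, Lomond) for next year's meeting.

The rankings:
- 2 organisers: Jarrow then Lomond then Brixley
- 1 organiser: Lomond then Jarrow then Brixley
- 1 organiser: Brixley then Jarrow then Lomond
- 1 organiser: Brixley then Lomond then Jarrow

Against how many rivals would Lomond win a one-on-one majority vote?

Lomond against each rival (5 organisers):
Lomond vs Brixley: Lomond wins 3–2.
Lomond–Jarrow: Jarrow 3–2.
Lomond beats Brixley; loses to Jarrow — 1 pairwise win.

1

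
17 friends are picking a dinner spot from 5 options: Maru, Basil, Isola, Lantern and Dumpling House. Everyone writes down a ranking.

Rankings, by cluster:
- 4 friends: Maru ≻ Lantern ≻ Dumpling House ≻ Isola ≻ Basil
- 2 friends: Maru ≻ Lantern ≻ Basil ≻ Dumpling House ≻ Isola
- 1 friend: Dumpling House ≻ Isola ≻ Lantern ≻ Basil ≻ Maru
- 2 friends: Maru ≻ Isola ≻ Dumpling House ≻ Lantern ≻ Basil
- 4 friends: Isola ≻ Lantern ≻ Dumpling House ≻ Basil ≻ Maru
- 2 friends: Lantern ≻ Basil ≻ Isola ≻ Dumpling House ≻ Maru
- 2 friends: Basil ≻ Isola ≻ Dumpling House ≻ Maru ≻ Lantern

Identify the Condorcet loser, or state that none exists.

Pairwise majorities:
Maru vs Basil: Basil, 9–8.
Maru vs Isola: Isola wins 9–8.
Maru vs Lantern: Maru wins 10–7.
Maru vs Dumpling House: 4+2+2 = 8 for Maru, 9 for Dumpling House — Dumpling House by 9–8.
Basil vs Isola: Isola wins 11–6.
Basil vs Lantern: Basil is ranked higher on 2 ballots, Lantern on 15. Lantern wins 15–2.
Basil–Dumpling House: Dumpling House 11–6.
Isola vs Lantern: Isola wins 9–8.
Isola–Dumpling House: Isola 10–7.
Lantern vs Dumpling House: Lantern, 12–5.
Every restaurant wins at least one matchup (Maru beats Lantern; Basil beats Maru; Isola beats Maru; Lantern beats Basil; Dumpling House beats Maru), so there is no Condorcet loser.

none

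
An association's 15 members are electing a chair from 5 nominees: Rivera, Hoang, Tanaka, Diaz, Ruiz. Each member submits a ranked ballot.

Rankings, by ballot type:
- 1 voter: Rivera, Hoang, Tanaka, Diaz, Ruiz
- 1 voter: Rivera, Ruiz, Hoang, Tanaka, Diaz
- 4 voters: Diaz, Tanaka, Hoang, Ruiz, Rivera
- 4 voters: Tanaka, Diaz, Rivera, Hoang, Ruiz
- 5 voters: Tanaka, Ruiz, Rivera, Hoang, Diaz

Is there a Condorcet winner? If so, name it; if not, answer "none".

Tanaka

Check each pair by majority over 15 ballots:
Rivera vs Hoang: Rivera wins 11–4.
Rivera vs Tanaka: Rivera is ranked higher on 1+1 = 2 ballots, Tanaka on 13. Tanaka wins 13–2.
Rivera vs Diaz: 7 to 8, Diaz.
Rivera vs Ruiz: 6 to 9, Ruiz.
Hoang vs Tanaka: Hoang preferred on 1+1 = 2 ballots; Tanaka wins 13–2.
Hoang vs Diaz: Diaz wins 8–7.
Hoang vs Ruiz: Hoang wins 9–6.
Tanaka vs Diaz: 11 to 4, Tanaka.
Tanaka–Ruiz: Tanaka 14–1.
Diaz vs Ruiz: Diaz wins 9–6.
Tanaka beats each of Rivera, Hoang, Diaz, Ruiz — Tanaka is the Condorcet winner.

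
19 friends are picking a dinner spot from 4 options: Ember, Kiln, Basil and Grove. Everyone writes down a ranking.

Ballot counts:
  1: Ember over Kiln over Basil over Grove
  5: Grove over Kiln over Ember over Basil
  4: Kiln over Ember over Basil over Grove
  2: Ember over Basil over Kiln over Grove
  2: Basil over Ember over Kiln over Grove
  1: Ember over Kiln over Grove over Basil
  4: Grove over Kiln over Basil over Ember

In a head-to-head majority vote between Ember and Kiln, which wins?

Ballots ranking Ember above Kiln: 1 + 2 + 2 + 1 = 6.
Ballots ranking Kiln above Ember: 19 − 6 = 13.
Kiln wins the head-to-head 13–6.

Kiln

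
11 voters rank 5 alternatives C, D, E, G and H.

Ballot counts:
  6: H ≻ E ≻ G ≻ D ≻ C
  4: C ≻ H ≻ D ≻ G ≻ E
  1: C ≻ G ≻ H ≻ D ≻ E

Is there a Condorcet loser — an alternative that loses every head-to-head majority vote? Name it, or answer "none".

Head-to-head results (11 voters):
C vs D: D wins 6–5.
C vs E: 4+1 = 5 for C, 6 for E — E by 6–5.
C vs G: 4+1 = 5 for C, 6 for G — G by 6–5.
C vs H: 4+1 = 5 for C, 6 for H — H by 6–5.
D vs E: E wins 6–5.
D vs G: 4 to 7, G.
D–H: H 11–0.
E vs G: E, 6–5.
E vs H: 0 for E, 11 for H — H by 11–0.
G vs H: H wins 10–1.
Only C has no wins; C is the Condorcet loser.

C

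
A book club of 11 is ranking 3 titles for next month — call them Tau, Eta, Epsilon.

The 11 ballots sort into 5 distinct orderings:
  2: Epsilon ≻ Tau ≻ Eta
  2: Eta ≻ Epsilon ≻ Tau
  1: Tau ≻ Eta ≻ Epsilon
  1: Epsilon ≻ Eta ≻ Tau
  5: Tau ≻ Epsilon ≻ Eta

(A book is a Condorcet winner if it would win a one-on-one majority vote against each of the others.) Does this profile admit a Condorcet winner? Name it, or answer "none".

Head-to-head results (11 members):
Tau vs Eta: Tau preferred on 2+1+5 = 8 ballots; Tau wins 8–3.
Tau vs Epsilon: Tau wins 6–5.
Eta vs Epsilon: Epsilon wins 8–3.
Tau defeats every rival head-to-head and is the Condorcet winner.

Tau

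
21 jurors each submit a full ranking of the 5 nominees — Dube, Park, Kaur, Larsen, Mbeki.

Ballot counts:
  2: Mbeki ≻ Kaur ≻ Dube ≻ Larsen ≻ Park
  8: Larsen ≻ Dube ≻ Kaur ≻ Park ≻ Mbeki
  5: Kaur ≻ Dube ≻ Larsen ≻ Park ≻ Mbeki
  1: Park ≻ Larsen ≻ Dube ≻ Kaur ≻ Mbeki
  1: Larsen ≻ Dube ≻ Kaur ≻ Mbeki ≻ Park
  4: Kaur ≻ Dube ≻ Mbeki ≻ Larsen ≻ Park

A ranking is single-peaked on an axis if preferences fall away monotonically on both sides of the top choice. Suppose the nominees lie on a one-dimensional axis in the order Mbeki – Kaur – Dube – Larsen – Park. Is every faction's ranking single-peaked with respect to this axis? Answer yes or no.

Axis positions: Mbeki=1, Kaur=2, Dube=3, Larsen=4, Park=5.
Faction 1 (peak Mbeki at position 1): ranking walks positions 1-2-3-4-5, expanding outward from the peak — single-peaked.
Faction 2 (peak Larsen at position 4): ranking walks positions 4-3-2-5-1, expanding outward from the peak — single-peaked.
Faction 3 (peak Kaur at position 2): ranking walks positions 2-3-4-5-1, expanding outward from the peak — single-peaked.
Faction 4 (peak Park at position 5): ranking walks positions 5-4-3-2-1, expanding outward from the peak — single-peaked.
Faction 5 (peak Larsen at position 4): ranking walks positions 4-3-2-1-5, expanding outward from the peak — single-peaked.
Faction 6 (peak Kaur at position 2): ranking walks positions 2-3-1-4-5, expanding outward from the peak — single-peaked.
Every ranking is single-peaked on this axis.

yes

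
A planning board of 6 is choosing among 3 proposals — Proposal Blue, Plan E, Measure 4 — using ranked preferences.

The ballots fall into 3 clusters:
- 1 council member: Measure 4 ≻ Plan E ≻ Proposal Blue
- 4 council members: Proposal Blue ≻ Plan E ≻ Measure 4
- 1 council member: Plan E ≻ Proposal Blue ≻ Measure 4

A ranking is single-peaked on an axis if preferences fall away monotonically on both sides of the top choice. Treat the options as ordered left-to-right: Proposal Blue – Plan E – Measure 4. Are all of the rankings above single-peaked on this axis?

yes

Axis positions: Proposal Blue=1, Plan E=2, Measure 4=3.
Cluster 1 (peak Measure 4 at position 3): ranking walks positions 3-2-1, expanding outward from the peak — single-peaked.
Cluster 2 (peak Proposal Blue at position 1): ranking walks positions 1-2-3, expanding outward from the peak — single-peaked.
Cluster 3 (peak Plan E at position 2): ranking walks positions 2-1-3, expanding outward from the peak — single-peaked.
Every ranking is single-peaked on this axis.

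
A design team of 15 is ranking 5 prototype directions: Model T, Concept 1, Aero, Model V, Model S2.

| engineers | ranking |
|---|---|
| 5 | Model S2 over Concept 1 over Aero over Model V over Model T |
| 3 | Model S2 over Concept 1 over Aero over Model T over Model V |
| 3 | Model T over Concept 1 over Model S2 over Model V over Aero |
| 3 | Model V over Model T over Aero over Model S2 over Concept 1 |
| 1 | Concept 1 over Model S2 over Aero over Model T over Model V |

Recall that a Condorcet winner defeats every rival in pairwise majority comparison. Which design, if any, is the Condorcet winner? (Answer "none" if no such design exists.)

Model S2

Check each pair by majority over 15 ballots:
Model T vs Concept 1: Concept 1, 9–6.
Model T vs Aero: 6 to 9, Aero.
Model T vs Model V: Model V, 8–7.
Model T vs Model S2: Model S2 wins 9–6.
Concept 1 vs Aero: 5+3+3+1 = 12 for Concept 1, 3 for Aero — Concept 1 by 12–3.
Concept 1 vs Model V: Concept 1 wins 12–3.
Concept 1 vs Model S2: 3+1 = 4 for Concept 1, 11 for Model S2 — Model S2 by 11–4.
Aero vs Model V: Aero is ranked higher on 5+3+1 = 9 ballots, Model V on 6. Aero wins 9–6.
Aero vs Model S2: Model S2, 12–3.
Model V vs Model S2: Model S2 wins 12–3.
Model S2 defeats every rival head-to-head and is the Condorcet winner.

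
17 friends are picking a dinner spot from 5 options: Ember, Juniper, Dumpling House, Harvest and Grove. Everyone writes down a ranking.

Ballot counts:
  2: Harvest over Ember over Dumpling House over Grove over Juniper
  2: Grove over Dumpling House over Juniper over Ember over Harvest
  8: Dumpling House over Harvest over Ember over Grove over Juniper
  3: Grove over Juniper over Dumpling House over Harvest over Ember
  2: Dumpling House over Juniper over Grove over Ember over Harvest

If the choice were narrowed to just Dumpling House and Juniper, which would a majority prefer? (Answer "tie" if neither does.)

Ballots ranking Dumpling House above Juniper: 2 + 2 + 8 + 2 = 14.
Ballots ranking Juniper above Dumpling House: 17 − 14 = 3.
Dumpling House wins the head-to-head 14–3.

Dumpling House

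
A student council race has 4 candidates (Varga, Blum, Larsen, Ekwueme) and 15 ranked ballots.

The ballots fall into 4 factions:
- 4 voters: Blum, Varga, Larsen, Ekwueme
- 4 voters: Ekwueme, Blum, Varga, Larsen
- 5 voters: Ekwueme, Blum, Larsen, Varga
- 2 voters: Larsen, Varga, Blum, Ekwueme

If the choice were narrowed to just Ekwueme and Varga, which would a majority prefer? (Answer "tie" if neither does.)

Ballots ranking Ekwueme above Varga: 4 + 5 = 9.
Ballots ranking Varga above Ekwueme: 15 − 9 = 6.
Ekwueme wins the head-to-head 9–6.

Ekwueme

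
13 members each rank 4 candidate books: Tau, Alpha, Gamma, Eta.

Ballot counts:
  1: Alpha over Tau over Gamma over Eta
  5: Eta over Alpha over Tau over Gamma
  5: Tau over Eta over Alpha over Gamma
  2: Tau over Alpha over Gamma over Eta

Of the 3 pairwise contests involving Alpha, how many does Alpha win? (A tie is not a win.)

Alpha against each rival (13 members):
Alpha vs Tau: Alpha is ranked higher on 1+5 = 6 ballots, Tau on 7. Tau wins 7–6.
Alpha vs Gamma: Alpha is ranked higher on 1+5+5+2 = 13 ballots, Gamma on 0. Alpha wins 13–0.
Alpha vs Eta: Eta wins 10–3.
Alpha beats Gamma; loses to Tau, Eta — 1 pairwise win.

1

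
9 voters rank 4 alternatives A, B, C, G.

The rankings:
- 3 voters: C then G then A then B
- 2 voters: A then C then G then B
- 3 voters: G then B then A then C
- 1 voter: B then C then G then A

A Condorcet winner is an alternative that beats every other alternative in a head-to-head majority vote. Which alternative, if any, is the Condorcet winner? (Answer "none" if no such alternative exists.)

none

Head-to-head results (9 voters):
A vs B: A, 5–4.
A vs C: A wins 5–4.
A vs G: G wins 7–2.
B vs C: C wins 5–4.
B–G: G 8–1.
C vs G: C wins 6–3.
No alternative is unbeaten: A loses to G; B loses to A; C loses to A; G loses to C. In particular A beats C beats G beats A is a majority cycle — no Condorcet winner exists.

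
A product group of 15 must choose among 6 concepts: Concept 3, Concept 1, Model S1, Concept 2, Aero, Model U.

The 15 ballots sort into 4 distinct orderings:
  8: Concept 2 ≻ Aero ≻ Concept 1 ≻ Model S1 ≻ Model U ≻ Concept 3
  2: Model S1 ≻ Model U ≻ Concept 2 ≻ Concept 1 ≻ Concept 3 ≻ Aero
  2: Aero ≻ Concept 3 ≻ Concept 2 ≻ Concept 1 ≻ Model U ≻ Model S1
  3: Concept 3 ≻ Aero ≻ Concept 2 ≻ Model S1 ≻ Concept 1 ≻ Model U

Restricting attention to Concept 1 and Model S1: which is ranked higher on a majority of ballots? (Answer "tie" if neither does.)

Concept 1

Ballots ranking Concept 1 above Model S1: 8 + 2 = 10.
Ballots ranking Model S1 above Concept 1: 15 − 10 = 5.
Concept 1 wins the head-to-head 10–5.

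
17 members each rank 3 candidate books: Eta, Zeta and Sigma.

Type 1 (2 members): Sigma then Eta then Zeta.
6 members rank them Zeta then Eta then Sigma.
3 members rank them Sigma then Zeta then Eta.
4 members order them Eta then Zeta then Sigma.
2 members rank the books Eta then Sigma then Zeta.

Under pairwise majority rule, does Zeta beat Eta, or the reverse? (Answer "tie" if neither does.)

Ballots ranking Zeta above Eta: 6 + 3 = 9.
Ballots ranking Eta above Zeta: 17 − 9 = 8.
Zeta wins the head-to-head 9–8.

Zeta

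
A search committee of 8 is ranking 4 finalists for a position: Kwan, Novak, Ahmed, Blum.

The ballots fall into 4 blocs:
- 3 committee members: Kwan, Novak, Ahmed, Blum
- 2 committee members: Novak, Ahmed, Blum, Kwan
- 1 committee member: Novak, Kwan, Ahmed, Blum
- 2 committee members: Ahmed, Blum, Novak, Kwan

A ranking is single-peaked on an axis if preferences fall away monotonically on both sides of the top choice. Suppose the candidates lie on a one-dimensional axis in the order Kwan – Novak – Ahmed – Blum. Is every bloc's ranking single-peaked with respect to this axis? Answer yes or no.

Axis positions: Kwan=1, Novak=2, Ahmed=3, Blum=4.
Bloc 1 (peak Kwan at position 1): ranking walks positions 1-2-3-4, expanding outward from the peak — single-peaked.
Bloc 2 (peak Novak at position 2): ranking walks positions 2-3-4-1, expanding outward from the peak — single-peaked.
Bloc 3 (peak Novak at position 2): ranking walks positions 2-1-3-4, expanding outward from the peak — single-peaked.
Bloc 4 (peak Ahmed at position 3): ranking walks positions 3-4-2-1, expanding outward from the peak — single-peaked.
Every ranking is single-peaked on this axis.

yes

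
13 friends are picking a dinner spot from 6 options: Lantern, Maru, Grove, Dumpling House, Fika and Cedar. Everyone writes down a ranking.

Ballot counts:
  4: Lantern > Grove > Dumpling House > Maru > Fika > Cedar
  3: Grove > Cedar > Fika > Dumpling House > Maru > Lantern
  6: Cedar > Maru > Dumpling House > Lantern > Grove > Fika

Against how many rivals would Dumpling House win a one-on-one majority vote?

Dumpling House against each rival (13 friends):
Dumpling House vs Lantern: Dumpling House, 9–4.
Dumpling House vs Maru: 4+3 = 7 for Dumpling House, 6 for Maru — Dumpling House by 7–6.
Dumpling House vs Grove: 6 to 7, Grove.
Dumpling House vs Fika: Dumpling House wins 10–3.
Dumpling House vs Cedar: 4 for Dumpling House, 9 for Cedar — Cedar by 9–4.
Dumpling House beats Lantern, Maru, Fika; loses to Grove, Cedar — 3 pairwise wins.

3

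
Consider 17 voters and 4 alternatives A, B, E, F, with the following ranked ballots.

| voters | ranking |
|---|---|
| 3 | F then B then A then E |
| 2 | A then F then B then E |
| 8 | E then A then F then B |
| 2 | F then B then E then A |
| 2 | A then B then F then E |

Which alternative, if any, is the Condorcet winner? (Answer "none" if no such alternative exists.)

Check each pair by majority over 17 ballots:
A–B: A 12–5.
A vs E: A is ranked higher on 3+2+2 = 7 ballots, E on 10. E wins 10–7.
A vs F: A preferred on 2+8+2 = 12 ballots; A wins 12–5.
B vs E: 9 to 8, B.
B vs F: 2 to 15, F.
E–F: F 9–8.
Each alternative drops at least one matchup (A loses to E; B loses to A; E loses to B; F loses to A); the cycle A beats B beats E beats A rules out a Condorcet winner.

none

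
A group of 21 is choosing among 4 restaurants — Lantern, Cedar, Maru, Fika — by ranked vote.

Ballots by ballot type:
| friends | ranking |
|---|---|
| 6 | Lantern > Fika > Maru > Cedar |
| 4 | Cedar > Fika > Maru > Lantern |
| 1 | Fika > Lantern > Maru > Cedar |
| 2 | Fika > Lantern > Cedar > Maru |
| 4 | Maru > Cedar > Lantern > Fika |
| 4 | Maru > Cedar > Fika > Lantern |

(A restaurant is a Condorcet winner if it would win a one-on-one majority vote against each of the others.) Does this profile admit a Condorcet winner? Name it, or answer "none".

Pairwise majorities:
Lantern vs Cedar: Cedar wins 12–9.
Lantern vs Maru: Maru wins 12–9.
Lantern vs Fika: Fika wins 11–10.
Cedar vs Maru: Maru, 15–6.
Cedar vs Fika: Cedar, 12–9.
Maru–Fika: Fika 13–8.
No restaurant is unbeaten: Lantern loses to Cedar; Cedar loses to Maru; Maru loses to Fika; Fika loses to Cedar. In particular Cedar → Fika → Maru → Cedar is a majority cycle — no Condorcet winner exists.

none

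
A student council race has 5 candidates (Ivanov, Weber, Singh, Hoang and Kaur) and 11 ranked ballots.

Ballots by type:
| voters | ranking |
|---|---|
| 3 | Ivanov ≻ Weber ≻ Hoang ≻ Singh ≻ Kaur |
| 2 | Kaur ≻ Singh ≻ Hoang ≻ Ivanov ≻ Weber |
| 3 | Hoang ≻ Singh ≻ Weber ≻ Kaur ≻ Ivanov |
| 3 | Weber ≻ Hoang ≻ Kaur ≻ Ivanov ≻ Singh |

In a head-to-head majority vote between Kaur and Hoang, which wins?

Hoang

Ballots ranking Kaur above Hoang: 2.
Ballots ranking Hoang above Kaur: 11 − 2 = 9.
Hoang wins the head-to-head 9–2.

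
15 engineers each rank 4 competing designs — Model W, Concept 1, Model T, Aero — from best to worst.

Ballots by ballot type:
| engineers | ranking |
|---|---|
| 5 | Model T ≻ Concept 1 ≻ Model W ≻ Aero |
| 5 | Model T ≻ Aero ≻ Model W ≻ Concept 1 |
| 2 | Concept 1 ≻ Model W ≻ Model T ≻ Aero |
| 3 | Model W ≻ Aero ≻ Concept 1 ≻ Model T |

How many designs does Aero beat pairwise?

1

Aero against each rival (15 engineers):
Aero vs Model W: Aero preferred on 5 ballots; Model W wins 10–5.
Aero vs Concept 1: 5+3 = 8 for Aero, 7 for Concept 1 — Aero by 8–7.
Aero vs Model T: Model T, 12–3.
Aero beats Concept 1; loses to Model W, Model T — 1 pairwise win.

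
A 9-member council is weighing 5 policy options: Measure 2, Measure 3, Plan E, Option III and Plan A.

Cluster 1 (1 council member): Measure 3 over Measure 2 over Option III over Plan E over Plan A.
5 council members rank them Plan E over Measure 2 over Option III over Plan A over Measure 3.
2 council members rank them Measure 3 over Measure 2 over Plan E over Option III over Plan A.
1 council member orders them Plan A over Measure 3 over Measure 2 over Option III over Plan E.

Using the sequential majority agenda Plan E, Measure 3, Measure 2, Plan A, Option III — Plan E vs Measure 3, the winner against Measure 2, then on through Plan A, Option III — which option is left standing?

Round 1: Plan E vs Measure 3 — 5–4, Plan E advances.
Round 2: Plan E vs Measure 2 — 5–4, Plan E advances.
Round 3: Plan E vs Plan A — 8–1, Plan E advances.
Round 4: Plan E vs Option III — 7–2, Plan E advances.
The agenda winner is Plan E.

Plan E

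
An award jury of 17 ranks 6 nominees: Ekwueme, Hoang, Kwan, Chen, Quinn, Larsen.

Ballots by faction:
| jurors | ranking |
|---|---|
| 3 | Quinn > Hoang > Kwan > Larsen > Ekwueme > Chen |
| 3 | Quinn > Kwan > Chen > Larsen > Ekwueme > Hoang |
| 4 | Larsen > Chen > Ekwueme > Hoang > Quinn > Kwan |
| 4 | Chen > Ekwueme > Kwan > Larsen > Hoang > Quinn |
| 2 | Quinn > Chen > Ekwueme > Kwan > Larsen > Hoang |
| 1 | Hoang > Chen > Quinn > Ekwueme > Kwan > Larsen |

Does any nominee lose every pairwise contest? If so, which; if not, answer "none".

none

Head-to-head results (17 jurors):
Ekwueme vs Hoang: 13 to 4, Ekwueme.
Ekwueme vs Kwan: Ekwueme is ranked higher on 4+4+2+1 = 11 ballots, Kwan on 6. Ekwueme wins 11–6.
Ekwueme vs Chen: 3 to 14, Chen.
Ekwueme vs Quinn: Quinn, 9–8.
Ekwueme vs Larsen: Larsen, 10–7.
Hoang vs Kwan: Hoang is ranked higher on 3+4+1 = 8 ballots, Kwan on 9. Kwan wins 9–8.
Hoang vs Chen: Chen wins 13–4.
Hoang vs Quinn: Hoang wins 9–8.
Hoang vs Larsen: Hoang is ranked higher on 3+1 = 4 ballots, Larsen on 13. Larsen wins 13–4.
Kwan vs Chen: Chen wins 11–6.
Kwan vs Quinn: Quinn, 13–4.
Kwan–Larsen: Kwan 13–4.
Chen vs Quinn: Chen preferred on 4+4+1 = 9 ballots; Chen wins 9–8.
Chen vs Larsen: Chen wins 10–7.
Quinn vs Larsen: Quinn preferred on 3+3+2+1 = 9 ballots; Quinn wins 9–8.
No nominee is winless: Ekwueme beats Hoang; Hoang beats Quinn; Kwan beats Hoang; Chen beats Ekwueme; Quinn beats Ekwueme; Larsen beats Ekwueme. There is no Condorcet loser.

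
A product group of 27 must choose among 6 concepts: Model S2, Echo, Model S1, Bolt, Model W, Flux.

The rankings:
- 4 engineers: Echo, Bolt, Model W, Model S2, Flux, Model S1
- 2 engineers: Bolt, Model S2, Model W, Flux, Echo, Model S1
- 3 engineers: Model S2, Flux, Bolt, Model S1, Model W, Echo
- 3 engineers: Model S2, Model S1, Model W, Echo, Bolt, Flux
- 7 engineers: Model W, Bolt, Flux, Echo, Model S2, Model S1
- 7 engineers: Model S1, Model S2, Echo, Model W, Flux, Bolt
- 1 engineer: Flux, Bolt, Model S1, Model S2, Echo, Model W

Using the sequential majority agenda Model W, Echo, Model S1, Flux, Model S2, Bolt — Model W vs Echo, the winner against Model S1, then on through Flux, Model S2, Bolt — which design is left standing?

Round 1: Model W vs Echo — 15–12, Model W advances.
Round 2: Model W vs Model S1 — 13–14, Model S1 advances.
Round 3: Model S1 vs Flux — 10–17, Flux advances.
Round 4: Flux vs Model S2 — 8–19, Model S2 advances.
Round 5: Model S2 vs Bolt — 13–14, Bolt advances.
Bolt survives the agenda.

Bolt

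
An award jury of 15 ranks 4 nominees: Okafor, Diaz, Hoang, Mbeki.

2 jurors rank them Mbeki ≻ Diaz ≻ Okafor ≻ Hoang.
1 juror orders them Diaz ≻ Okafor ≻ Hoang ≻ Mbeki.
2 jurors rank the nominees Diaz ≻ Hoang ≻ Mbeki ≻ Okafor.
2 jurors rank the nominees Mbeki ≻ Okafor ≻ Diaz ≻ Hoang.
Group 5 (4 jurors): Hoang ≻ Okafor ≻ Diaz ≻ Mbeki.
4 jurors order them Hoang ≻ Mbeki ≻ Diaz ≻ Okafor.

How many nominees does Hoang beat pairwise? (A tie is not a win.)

Hoang against each rival (15 jurors):
Hoang vs Okafor: Hoang is ranked higher on 2+4+4 = 10 ballots, Okafor on 5. Hoang wins 10–5.
Hoang–Diaz: Hoang 8–7.
Hoang vs Mbeki: Hoang is ranked higher on 1+2+4+4 = 11 ballots, Mbeki on 4. Hoang wins 11–4.
Hoang beats Okafor, Diaz, Mbeki — 3 pairwise wins.

3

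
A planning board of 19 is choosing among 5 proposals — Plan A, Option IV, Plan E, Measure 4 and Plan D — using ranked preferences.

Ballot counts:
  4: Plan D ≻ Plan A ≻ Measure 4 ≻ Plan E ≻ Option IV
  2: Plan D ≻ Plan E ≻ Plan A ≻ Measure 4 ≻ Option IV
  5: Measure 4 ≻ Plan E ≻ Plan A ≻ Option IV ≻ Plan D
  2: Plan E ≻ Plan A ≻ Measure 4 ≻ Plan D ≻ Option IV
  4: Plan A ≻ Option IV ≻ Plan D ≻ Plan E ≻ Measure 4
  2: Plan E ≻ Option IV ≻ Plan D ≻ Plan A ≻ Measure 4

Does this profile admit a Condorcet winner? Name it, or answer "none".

none

Pairwise majorities:
Plan A vs Option IV: 4+2+5+2+4 = 17 for Plan A, 2 for Option IV — Plan A by 17–2.
Plan A vs Plan E: Plan A is ranked higher on 4+4 = 8 ballots, Plan E on 11. Plan E wins 11–8.
Plan A vs Measure 4: Plan A is ranked higher on 4+2+2+4+2 = 14 ballots, Measure 4 on 5. Plan A wins 14–5.
Plan A vs Plan D: 11 to 8, Plan A.
Option IV vs Plan E: 4 to 15, Plan E.
Option IV vs Measure 4: Option IV preferred on 4+2 = 6 ballots; Measure 4 wins 13–6.
Option IV vs Plan D: 5+4+2 = 11 for Option IV, 8 for Plan D — Option IV by 11–8.
Plan E vs Measure 4: Plan E is ranked higher on 2+2+4+2 = 10 ballots, Measure 4 on 9. Plan E wins 10–9.
Plan E vs Plan D: 9 to 10, Plan D.
Measure 4 vs Plan D: 7 to 12, Plan D.
No option is unbeaten: Plan A loses to Plan E; Option IV loses to Plan A; Plan E loses to Plan D; Measure 4 loses to Plan A; Plan D loses to Plan A. In particular Plan A → Plan D → Plan E → Plan A is a majority cycle — no Condorcet winner exists.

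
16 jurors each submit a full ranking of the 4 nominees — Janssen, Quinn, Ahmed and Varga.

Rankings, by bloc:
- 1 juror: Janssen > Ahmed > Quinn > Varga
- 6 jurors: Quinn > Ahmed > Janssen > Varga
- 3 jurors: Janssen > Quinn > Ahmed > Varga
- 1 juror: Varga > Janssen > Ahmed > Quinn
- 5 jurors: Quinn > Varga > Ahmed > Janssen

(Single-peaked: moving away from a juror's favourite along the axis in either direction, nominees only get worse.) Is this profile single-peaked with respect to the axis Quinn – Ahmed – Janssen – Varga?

Axis positions: Quinn=1, Ahmed=2, Janssen=3, Varga=4.
Bloc 1 (peak Janssen at position 3): ranking walks positions 3-2-1-4, expanding outward from the peak — single-peaked.
Bloc 2 (peak Quinn at position 1): ranking walks positions 1-2-3-4, expanding outward from the peak — single-peaked.
Bloc 3: ranking walks positions 3-1-2-4; Quinn is ranked above Ahmed even though Ahmed lies between Quinn and the peak Janssen on the axis — preferences dip and rise again. Not single-peaked.
Bloc 4 (peak Varga at position 4): ranking walks positions 4-3-2-1, expanding outward from the peak — single-peaked.
Bloc 5: ranking walks positions 1-4-2-3; Varga is ranked above Ahmed even though Ahmed lies between Varga and the peak Quinn on the axis — preferences dip and rise again. Not single-peaked.
Bloc 3 violates single-peakedness, so the profile is not single-peaked on this axis.

no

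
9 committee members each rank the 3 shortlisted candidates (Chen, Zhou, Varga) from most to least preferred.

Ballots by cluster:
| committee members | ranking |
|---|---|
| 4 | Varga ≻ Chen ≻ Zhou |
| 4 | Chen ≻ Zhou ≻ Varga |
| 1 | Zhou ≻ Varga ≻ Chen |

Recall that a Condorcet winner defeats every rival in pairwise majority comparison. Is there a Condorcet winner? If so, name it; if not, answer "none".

none

Head-to-head results (9 committee members):
Chen vs Zhou: Chen, 8–1.
Chen–Varga: Varga 5–4.
Zhou vs Varga: Zhou, 5–4.
No candidate is unbeaten: Chen loses to Varga; Zhou loses to Chen; Varga loses to Zhou. In particular Chen > Zhou > Varga > Chen is a majority cycle — no Condorcet winner exists.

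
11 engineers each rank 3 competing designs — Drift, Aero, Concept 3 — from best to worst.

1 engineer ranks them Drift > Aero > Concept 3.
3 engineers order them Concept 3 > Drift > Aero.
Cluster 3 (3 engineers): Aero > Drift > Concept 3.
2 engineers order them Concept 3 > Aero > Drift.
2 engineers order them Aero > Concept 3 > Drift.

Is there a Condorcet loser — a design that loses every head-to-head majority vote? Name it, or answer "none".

Head-to-head results (11 engineers):
Drift vs Aero: Drift preferred on 1+3 = 4 ballots; Aero wins 7–4.
Drift–Concept 3: Concept 3 7–4.
Aero vs Concept 3: 1+3+2 = 6 for Aero, 5 for Concept 3 — Aero by 6–5.
Drift is beaten in every head-to-head and is the Condorcet loser.

Drift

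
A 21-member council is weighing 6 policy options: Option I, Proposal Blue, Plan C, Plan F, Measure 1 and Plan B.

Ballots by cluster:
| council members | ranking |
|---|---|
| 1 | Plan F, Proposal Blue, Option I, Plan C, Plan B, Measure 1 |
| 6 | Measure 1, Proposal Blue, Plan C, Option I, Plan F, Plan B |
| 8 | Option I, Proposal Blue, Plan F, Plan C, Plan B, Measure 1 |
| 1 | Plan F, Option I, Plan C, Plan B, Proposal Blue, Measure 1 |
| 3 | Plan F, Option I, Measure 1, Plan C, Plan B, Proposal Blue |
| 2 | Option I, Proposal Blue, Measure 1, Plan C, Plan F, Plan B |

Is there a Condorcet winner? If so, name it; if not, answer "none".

Option I

Head-to-head results (21 council members):
Option I vs Proposal Blue: Option I wins 14–7.
Option I vs Plan C: Option I, 15–6.
Option I vs Plan F: Option I, 16–5.
Option I vs Measure 1: Option I, 15–6.
Option I–Plan B: Option I 21–0.
Proposal Blue vs Plan C: Proposal Blue wins 17–4.
Proposal Blue–Plan F: Proposal Blue 16–5.
Proposal Blue–Measure 1: Proposal Blue 12–9.
Proposal Blue–Plan B: Proposal Blue 17–4.
Plan C vs Plan F: Plan F, 13–8.
Plan C–Measure 1: Measure 1 11–10.
Plan C vs Plan B: Plan C wins 21–0.
Plan F vs Measure 1: Plan F, 13–8.
Plan F vs Plan B: Plan F wins 21–0.
Measure 1 vs Plan B: Measure 1 wins 11–10.
Option I wins every pairwise contest, so Option I is the Condorcet winner.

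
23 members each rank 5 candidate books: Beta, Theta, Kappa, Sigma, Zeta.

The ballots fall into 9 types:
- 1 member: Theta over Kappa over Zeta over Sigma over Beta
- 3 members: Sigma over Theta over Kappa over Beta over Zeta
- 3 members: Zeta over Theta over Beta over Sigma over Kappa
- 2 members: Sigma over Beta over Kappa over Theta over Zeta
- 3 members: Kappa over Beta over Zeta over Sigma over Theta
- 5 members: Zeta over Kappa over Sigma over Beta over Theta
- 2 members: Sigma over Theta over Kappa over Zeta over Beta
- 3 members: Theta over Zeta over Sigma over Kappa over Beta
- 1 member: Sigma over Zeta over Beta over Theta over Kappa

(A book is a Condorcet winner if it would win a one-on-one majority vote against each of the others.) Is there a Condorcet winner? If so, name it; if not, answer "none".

Pairwise majorities:
Beta vs Theta: Theta, 12–11.
Beta vs Kappa: Kappa wins 17–6.
Beta–Sigma: Sigma 17–6.
Beta vs Zeta: Zeta, 15–8.
Theta vs Kappa: Theta, 13–10.
Theta vs Sigma: Sigma wins 16–7.
Theta–Zeta: Zeta 12–11.
Kappa vs Sigma: Sigma wins 14–9.
Kappa–Zeta: Zeta 12–11.
Sigma vs Zeta: Zeta wins 15–8.
Only Zeta has no losses; Zeta is the Condorcet winner.

Zeta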